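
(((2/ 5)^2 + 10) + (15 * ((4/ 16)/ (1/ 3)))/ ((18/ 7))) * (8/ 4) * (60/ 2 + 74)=75582/ 25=3023.28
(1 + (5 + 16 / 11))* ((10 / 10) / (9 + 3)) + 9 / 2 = 169 / 33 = 5.12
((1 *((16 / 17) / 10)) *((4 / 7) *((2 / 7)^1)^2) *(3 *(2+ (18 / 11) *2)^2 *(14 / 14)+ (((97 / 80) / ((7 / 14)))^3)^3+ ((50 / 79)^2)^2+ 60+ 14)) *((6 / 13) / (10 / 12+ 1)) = 33998457782986232011684576353 / 10060342808952916480000000000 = 3.38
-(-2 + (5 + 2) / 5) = 3 / 5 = 0.60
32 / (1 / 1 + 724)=32 / 725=0.04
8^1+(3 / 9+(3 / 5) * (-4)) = 89 / 15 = 5.93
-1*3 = -3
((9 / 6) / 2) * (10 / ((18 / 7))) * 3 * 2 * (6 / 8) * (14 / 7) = 105 / 4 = 26.25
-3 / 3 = -1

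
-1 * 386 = -386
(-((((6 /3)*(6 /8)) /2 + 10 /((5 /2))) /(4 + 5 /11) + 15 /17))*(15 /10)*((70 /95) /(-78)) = 6493 /235144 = 0.03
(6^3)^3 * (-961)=-9684665856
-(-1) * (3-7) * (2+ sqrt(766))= -4 * sqrt(766)-8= -118.71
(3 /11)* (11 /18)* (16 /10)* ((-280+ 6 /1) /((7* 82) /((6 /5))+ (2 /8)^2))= -17536 /114815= -0.15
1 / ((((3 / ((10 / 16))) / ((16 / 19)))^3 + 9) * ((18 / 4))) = 2000 / 1747737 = 0.00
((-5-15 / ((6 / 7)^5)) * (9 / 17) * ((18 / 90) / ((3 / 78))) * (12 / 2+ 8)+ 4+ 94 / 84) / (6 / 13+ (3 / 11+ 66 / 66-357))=1760802329 / 435280104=4.05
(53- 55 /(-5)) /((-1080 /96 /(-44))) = 11264 /45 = 250.31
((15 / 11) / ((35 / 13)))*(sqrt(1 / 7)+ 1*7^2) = 39*sqrt(7) / 539+ 273 / 11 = 25.01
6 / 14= 3 / 7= 0.43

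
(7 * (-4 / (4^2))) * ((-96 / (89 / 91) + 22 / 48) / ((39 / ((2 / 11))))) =1460795 / 1832688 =0.80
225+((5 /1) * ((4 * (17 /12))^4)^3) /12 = 2913112621039505 /6377292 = 456794611.42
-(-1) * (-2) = -2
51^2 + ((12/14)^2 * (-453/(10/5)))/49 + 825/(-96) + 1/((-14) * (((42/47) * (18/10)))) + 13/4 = 5377458271/2074464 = 2592.22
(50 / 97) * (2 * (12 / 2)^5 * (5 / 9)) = 432000 / 97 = 4453.61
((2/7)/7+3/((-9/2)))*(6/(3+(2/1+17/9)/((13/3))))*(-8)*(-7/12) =-598/133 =-4.50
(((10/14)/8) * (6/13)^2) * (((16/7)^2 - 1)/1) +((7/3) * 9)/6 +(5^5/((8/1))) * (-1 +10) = 1631982211/463736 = 3519.21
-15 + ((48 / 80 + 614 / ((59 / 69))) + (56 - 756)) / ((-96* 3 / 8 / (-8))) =-28811 / 2655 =-10.85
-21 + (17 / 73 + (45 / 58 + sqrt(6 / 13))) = -84643 / 4234 + sqrt(78) / 13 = -19.31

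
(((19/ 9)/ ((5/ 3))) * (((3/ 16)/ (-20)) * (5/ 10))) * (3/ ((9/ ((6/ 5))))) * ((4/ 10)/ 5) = -19/ 100000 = -0.00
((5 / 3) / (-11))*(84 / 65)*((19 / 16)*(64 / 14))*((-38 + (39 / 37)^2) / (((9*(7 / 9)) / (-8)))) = -5582656 / 124579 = -44.81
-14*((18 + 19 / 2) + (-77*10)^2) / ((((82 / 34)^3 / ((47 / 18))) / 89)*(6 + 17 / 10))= -3692515119325 / 206763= -17858684.19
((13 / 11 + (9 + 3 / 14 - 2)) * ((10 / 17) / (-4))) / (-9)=2155 / 15708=0.14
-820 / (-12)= 205 / 3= 68.33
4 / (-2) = -2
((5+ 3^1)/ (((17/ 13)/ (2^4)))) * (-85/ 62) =-4160/ 31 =-134.19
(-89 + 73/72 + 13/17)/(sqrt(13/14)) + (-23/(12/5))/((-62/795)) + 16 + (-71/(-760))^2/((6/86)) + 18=8433975853/53716800- 106759 * sqrt(182)/15912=66.49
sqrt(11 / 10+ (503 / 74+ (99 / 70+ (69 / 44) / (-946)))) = sqrt(55889213489130) / 2450140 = 3.05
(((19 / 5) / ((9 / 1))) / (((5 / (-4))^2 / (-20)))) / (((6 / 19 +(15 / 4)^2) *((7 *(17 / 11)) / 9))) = -4066304 / 13003725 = -0.31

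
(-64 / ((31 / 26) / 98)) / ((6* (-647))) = 81536 / 60171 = 1.36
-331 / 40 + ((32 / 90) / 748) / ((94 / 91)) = -5236195 / 632808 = -8.27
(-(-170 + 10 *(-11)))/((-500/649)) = -9086/25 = -363.44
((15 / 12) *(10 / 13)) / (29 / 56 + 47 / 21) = 2100 / 6019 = 0.35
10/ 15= 2/ 3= 0.67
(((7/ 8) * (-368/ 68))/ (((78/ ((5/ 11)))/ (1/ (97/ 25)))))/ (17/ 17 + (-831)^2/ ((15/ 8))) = -100625/ 5210865915684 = -0.00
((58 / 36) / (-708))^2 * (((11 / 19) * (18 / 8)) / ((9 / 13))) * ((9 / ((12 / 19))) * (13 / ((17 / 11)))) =17197609 / 14725131264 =0.00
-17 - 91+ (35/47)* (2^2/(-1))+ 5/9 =-46709/423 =-110.42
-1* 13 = -13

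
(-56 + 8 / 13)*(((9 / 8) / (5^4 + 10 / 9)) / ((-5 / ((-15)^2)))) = 65610 / 14651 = 4.48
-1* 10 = -10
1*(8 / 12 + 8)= 8.67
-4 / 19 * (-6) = 24 / 19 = 1.26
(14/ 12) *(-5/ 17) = -35/ 102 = -0.34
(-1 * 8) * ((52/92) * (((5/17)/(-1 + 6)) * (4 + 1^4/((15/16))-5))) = -104/5865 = -0.02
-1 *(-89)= 89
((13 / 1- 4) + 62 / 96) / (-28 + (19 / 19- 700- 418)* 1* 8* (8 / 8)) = -463 / 430272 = -0.00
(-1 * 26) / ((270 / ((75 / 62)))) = -65 / 558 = -0.12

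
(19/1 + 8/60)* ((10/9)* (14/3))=8036/81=99.21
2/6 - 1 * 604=-1811/3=-603.67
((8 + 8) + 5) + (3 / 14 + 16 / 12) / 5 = 895 / 42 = 21.31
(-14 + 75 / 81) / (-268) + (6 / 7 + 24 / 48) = 71213 / 50652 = 1.41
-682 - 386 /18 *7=-7489 /9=-832.11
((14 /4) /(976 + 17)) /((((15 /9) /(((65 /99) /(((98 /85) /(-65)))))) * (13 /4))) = -5525 /229383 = -0.02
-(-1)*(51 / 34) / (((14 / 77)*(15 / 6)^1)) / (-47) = -33 / 470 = -0.07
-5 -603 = -608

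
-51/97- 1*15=-1506/97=-15.53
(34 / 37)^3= 39304 / 50653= 0.78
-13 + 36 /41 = -497 /41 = -12.12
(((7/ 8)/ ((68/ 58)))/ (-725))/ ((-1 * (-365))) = -7/ 2482000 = -0.00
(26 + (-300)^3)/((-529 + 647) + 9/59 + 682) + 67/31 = -49379789443/1463479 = -33741.37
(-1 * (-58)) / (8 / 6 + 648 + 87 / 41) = 7134 / 80129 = 0.09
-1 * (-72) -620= -548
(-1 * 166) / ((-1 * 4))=83 / 2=41.50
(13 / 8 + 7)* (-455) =-3924.38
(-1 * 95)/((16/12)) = -285/4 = -71.25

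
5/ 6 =0.83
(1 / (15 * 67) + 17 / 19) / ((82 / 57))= 8552 / 13735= 0.62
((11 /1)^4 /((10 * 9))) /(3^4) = 14641 /7290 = 2.01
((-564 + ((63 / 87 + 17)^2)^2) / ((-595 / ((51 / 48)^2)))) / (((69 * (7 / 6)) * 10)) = -42136090673 / 182195585600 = -0.23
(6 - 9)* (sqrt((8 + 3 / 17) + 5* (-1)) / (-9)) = sqrt(102) / 17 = 0.59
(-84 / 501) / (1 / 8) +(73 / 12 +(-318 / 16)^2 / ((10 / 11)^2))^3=134059271061488033068709 / 1182007296000000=113416618.93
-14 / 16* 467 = -3269 / 8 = -408.62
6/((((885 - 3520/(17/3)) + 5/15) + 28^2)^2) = 0.00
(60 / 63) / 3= 0.32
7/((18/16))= 56/9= 6.22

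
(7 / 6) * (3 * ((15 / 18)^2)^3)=109375 / 93312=1.17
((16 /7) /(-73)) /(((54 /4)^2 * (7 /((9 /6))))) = -32 /869211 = -0.00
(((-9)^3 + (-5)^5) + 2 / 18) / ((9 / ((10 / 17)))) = -346850 / 1377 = -251.89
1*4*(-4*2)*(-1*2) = 64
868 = 868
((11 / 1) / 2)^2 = 121 / 4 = 30.25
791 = 791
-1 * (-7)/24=7/24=0.29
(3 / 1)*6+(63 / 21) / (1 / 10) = 48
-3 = -3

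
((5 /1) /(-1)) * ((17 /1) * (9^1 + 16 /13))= -11305 /13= -869.62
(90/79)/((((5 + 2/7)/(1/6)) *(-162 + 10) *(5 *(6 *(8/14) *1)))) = -49/3554368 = -0.00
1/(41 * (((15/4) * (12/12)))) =4/615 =0.01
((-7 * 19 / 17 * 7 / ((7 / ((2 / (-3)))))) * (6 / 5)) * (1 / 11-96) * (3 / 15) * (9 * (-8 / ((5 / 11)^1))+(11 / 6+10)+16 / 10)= 17404.06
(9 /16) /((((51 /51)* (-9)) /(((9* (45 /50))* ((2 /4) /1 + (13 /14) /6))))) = -297 /896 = -0.33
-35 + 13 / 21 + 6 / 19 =-13592 / 399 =-34.07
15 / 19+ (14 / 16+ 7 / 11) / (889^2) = 149032321 / 188773816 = 0.79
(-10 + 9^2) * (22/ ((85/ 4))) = 6248/ 85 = 73.51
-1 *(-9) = 9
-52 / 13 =-4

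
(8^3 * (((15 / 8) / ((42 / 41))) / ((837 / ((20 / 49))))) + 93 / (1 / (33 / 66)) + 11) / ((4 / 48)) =66555730 / 95697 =695.48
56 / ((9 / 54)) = 336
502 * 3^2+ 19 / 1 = 4537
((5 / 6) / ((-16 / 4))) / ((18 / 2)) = -5 / 216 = -0.02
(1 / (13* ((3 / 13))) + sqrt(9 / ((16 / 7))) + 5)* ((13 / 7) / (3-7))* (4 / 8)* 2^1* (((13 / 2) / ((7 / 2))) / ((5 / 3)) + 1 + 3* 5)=-31148 / 735-23361* sqrt(7) / 3920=-58.15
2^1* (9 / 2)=9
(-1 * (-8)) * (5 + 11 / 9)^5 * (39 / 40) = 7159513088 / 98415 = 72748.19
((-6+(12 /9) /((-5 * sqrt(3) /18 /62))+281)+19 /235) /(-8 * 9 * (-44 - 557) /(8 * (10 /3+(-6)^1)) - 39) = -172384 /1295555+3968 * sqrt(3) /82695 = -0.05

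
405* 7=2835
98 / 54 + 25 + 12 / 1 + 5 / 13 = 39.20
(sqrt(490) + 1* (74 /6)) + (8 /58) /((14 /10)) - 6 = 3917 /609 + 7* sqrt(10) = 28.57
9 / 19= 0.47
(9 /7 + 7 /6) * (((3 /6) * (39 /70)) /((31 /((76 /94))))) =25441 /1427860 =0.02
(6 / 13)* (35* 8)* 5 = 8400 / 13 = 646.15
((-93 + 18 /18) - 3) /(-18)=95 /18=5.28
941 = 941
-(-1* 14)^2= -196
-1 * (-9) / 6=3 / 2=1.50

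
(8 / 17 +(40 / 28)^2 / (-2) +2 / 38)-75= -1194894 / 15827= -75.50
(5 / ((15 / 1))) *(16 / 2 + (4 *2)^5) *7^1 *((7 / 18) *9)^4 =68858279 / 6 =11476379.83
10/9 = 1.11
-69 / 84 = -23 / 28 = -0.82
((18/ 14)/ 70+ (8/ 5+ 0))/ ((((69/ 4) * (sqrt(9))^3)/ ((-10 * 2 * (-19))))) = 1.32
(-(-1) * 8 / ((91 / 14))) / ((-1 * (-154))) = 8 / 1001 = 0.01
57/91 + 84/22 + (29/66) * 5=39889/6006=6.64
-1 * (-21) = 21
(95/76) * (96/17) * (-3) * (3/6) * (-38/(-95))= -72/17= -4.24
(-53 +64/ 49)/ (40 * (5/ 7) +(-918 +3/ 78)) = 65858/ 1133083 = 0.06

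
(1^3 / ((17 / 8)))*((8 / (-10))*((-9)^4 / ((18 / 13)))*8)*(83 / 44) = -25170912 / 935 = -26920.76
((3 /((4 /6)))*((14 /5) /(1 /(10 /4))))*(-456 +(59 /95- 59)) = -1539279 /95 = -16202.94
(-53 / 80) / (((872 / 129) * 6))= -2279 / 139520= -0.02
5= 5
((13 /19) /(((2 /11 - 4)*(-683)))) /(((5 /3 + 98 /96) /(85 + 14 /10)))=164736 /19530385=0.01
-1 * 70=-70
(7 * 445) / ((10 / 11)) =6853 / 2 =3426.50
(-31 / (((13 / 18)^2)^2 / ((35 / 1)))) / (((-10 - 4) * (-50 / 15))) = -2440692 / 28561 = -85.46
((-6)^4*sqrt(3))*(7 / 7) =1296*sqrt(3) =2244.74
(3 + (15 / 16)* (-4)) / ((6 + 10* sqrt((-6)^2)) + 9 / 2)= -1 / 94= -0.01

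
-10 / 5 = -2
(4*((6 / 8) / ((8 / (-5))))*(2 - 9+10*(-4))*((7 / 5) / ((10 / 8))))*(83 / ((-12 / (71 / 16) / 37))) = -112086.70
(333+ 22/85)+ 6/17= 333.61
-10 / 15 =-2 / 3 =-0.67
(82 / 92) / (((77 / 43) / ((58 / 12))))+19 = 454915 / 21252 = 21.41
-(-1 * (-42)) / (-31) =42 / 31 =1.35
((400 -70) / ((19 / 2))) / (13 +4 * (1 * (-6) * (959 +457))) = -660 / 645449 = -0.00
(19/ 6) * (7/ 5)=133/ 30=4.43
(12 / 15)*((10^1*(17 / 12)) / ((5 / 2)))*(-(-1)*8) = 544 / 15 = 36.27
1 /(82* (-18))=-1 /1476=-0.00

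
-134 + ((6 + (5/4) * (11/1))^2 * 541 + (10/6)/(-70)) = 70858969/336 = 210889.79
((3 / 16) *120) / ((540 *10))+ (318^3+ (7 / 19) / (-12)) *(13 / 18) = 953146283741 / 41040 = 23224811.98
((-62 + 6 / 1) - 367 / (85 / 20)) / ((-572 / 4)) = 220 / 221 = 1.00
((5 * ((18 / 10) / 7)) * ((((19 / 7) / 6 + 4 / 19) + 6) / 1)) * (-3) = -47853 / 1862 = -25.70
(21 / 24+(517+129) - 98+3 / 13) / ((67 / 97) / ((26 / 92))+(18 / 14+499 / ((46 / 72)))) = 891840019 / 1274603656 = 0.70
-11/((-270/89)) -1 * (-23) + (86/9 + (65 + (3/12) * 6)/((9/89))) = 93662/135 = 693.79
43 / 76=0.57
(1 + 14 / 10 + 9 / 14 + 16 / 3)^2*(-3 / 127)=-3094081 / 1866900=-1.66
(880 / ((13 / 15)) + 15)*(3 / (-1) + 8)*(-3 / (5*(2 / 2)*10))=-8037 / 26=-309.12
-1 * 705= -705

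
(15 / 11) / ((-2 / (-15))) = 225 / 22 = 10.23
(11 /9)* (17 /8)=187 /72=2.60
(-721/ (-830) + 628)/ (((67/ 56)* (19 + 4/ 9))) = 18790596/ 695125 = 27.03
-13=-13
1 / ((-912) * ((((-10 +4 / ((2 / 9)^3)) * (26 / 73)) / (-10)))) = 365 / 4202952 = 0.00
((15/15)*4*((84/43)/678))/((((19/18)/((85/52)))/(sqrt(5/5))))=21420/1200173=0.02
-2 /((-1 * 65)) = 2 /65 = 0.03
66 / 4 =33 / 2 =16.50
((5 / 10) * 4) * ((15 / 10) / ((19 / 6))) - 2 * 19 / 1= -704 / 19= -37.05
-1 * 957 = -957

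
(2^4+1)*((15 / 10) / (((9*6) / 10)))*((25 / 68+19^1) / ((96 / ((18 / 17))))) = 2195 / 2176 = 1.01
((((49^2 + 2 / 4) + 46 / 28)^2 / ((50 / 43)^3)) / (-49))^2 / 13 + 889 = 2433653848047936926677793 / 5629688476562500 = 432289256.89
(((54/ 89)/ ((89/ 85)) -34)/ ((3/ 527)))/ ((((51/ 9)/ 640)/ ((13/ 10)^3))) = -288472919488/ 198025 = -1456750.00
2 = 2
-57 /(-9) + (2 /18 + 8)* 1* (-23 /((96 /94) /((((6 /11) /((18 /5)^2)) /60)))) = 19107643 /3079296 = 6.21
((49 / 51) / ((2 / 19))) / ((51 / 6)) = 931 / 867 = 1.07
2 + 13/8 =29/8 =3.62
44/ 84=11/ 21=0.52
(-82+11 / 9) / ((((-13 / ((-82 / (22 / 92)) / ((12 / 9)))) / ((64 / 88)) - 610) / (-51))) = -93236296 / 13803947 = -6.75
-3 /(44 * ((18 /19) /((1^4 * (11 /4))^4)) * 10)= -25289 /61440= -0.41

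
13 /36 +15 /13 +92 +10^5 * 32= 1497643765 /468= 3200093.51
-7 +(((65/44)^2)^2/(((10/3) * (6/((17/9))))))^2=-6.80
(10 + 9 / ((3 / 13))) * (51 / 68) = 147 / 4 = 36.75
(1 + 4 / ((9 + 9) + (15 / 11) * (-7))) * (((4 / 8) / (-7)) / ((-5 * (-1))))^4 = 137 / 2232930000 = 0.00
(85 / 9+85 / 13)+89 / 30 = 22171 / 1170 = 18.95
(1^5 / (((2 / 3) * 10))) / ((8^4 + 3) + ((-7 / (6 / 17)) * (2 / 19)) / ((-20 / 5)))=171 / 4673455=0.00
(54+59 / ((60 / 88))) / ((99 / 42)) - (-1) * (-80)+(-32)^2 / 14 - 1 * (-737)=2736529 / 3465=789.76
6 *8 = 48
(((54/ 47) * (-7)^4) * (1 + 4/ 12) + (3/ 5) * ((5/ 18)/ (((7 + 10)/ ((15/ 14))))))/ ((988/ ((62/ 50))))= 2550906517/ 552588400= 4.62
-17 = -17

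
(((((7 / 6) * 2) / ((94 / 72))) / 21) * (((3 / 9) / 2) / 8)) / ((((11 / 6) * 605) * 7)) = 1 / 4378990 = 0.00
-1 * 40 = -40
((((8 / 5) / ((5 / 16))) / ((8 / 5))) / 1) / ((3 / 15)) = 16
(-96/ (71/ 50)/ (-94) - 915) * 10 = -30509550/ 3337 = -9142.81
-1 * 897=-897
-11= -11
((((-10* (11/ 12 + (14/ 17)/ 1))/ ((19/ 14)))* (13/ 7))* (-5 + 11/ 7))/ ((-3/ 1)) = -184600/ 6783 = -27.22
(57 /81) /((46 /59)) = 1121 /1242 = 0.90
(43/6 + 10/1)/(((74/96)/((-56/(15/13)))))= -599872/555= -1080.85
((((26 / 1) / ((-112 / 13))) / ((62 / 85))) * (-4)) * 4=14365 / 217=66.20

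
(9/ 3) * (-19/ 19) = -3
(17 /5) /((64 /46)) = 391 /160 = 2.44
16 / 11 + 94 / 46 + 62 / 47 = 57281 / 11891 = 4.82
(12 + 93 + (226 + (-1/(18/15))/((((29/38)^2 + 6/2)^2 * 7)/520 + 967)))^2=1084375781714606485498965348001/9897513048985636832238441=109560.43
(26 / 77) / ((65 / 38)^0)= 26 / 77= 0.34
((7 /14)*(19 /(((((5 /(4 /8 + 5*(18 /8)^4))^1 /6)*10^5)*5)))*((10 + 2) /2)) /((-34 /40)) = -5631543 /272000000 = -0.02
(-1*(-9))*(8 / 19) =72 / 19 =3.79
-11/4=-2.75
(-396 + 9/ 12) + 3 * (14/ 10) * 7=-365.85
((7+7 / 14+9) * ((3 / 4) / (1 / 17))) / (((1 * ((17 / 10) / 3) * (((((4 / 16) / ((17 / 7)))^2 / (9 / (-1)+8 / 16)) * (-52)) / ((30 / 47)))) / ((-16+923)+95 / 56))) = 5568924435525 / 1676584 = 3321589.87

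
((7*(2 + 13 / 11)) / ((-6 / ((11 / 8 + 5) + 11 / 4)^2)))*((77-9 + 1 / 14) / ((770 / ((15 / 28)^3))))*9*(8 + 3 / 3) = -462781684125 / 1359970304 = -340.29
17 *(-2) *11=-374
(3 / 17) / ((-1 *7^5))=-3 / 285719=-0.00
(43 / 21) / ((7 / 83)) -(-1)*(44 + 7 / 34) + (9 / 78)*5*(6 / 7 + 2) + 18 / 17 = 4625627 / 64974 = 71.19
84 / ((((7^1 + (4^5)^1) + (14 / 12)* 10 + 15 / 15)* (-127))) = -252 / 397637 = -0.00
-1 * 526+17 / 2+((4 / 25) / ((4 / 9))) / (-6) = -12939 / 25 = -517.56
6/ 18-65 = -194/ 3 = -64.67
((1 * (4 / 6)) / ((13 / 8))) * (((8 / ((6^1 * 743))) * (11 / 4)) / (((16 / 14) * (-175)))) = -22 / 2173275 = -0.00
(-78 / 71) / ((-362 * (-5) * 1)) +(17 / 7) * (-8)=-8738953 / 449785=-19.43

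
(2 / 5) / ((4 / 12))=6 / 5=1.20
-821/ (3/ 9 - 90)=9.16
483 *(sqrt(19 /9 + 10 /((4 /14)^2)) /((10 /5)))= 161 *sqrt(4486) /4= 2695.85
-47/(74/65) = -3055/74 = -41.28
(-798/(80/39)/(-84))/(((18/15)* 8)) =0.48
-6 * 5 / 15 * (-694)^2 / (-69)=963272 / 69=13960.46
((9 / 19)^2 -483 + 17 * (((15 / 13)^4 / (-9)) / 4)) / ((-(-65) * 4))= -19945193433 / 10722941840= -1.86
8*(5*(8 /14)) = 160 /7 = 22.86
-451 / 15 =-30.07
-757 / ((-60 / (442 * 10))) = 167297 / 3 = 55765.67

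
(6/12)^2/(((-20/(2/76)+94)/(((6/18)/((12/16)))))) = -1/5994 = -0.00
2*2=4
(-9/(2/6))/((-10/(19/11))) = 513/110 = 4.66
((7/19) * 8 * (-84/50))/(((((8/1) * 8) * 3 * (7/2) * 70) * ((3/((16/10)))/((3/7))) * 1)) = -2/83125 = -0.00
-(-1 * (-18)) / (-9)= 2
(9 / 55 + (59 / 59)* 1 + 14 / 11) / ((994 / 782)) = 52394 / 27335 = 1.92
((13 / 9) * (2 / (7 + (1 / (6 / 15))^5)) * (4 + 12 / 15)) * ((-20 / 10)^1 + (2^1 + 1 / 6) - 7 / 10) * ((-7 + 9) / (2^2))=-26624 / 753525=-0.04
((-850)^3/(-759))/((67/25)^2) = 383828125000/3407151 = 112653.69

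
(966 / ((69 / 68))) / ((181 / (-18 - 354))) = -354144 / 181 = -1956.60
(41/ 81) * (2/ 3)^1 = 82/ 243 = 0.34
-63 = -63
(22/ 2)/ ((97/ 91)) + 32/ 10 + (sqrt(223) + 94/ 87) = 616049/ 42195 + sqrt(223) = 29.53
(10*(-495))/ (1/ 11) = -54450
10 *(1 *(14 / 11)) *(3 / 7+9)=120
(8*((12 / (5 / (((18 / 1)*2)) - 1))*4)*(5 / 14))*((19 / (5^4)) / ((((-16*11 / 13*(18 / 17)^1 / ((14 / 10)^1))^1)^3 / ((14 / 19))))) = 3702294323 / 1114047000000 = 0.00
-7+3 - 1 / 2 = -9 / 2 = -4.50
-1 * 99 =-99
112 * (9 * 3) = 3024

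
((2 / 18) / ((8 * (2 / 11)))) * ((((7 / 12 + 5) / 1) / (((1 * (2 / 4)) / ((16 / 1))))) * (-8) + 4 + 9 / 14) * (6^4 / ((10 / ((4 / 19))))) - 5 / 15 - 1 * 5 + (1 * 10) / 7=-847379 / 285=-2973.26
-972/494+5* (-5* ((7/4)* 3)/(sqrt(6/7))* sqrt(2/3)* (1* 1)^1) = -175* sqrt(7)/4- 486/247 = -117.72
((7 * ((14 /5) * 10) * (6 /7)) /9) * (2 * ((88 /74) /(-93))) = -4928 /10323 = -0.48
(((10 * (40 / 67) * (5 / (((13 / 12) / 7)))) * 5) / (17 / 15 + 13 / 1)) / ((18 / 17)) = 2975000 / 46163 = 64.45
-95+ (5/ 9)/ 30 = -94.98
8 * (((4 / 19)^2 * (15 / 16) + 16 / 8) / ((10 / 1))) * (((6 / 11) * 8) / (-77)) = -12864 / 138985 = -0.09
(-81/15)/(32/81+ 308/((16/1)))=-8748/31825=-0.27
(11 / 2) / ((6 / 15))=55 / 4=13.75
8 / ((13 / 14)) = 112 / 13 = 8.62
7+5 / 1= 12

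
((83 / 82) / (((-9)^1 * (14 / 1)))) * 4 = -83 / 2583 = -0.03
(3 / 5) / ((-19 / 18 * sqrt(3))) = -18 * sqrt(3) / 95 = -0.33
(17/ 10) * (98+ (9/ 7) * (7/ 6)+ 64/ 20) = 17459/ 100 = 174.59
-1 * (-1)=1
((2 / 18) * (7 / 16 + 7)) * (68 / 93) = 2023 / 3348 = 0.60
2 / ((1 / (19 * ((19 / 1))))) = 722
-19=-19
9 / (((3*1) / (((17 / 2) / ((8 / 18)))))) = 459 / 8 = 57.38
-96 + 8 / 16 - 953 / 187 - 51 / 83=-3141783 / 31042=-101.21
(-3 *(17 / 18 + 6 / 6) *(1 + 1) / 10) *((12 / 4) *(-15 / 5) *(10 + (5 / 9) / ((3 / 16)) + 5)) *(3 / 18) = 3395 / 108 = 31.44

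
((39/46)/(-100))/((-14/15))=117/12880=0.01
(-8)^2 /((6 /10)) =320 /3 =106.67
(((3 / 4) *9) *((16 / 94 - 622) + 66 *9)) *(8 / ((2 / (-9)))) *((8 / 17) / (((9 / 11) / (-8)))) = -24862464 / 799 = -31116.98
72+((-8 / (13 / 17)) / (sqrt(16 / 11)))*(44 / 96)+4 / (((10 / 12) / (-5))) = 48 - 187*sqrt(11) / 156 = 44.02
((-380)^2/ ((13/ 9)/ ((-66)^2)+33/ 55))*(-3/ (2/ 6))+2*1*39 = -2164725.59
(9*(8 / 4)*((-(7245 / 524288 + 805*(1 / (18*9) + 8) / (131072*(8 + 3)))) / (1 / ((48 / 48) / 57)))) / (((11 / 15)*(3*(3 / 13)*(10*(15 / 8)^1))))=-22213009 / 36612145152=-0.00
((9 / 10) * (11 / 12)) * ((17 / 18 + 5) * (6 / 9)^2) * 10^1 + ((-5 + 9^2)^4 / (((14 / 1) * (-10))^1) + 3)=-450342511 / 1890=-238276.46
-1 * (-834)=834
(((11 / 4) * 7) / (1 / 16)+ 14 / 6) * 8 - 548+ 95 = 6089 / 3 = 2029.67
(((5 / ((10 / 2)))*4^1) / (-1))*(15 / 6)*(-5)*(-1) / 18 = -25 / 9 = -2.78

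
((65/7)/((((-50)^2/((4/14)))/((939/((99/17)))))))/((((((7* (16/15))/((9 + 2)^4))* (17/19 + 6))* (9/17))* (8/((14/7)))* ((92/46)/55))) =327122091439/517628160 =631.96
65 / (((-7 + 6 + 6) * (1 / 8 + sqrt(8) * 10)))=-104 / 51199 + 16640 * sqrt(2) / 51199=0.46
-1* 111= -111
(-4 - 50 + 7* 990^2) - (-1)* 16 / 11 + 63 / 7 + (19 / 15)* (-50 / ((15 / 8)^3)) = 6860646.85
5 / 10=1 / 2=0.50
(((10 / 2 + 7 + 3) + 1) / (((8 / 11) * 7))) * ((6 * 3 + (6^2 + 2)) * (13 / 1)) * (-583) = -1333904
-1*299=-299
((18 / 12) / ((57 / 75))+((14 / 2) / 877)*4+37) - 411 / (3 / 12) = -53488043 / 33326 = -1604.99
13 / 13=1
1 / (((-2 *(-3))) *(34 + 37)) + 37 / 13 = 15775 / 5538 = 2.85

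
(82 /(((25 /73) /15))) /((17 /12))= 215496 /85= 2535.25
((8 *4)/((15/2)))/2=32/15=2.13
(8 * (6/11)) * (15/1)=720/11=65.45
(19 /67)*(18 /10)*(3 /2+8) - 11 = -4121 /670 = -6.15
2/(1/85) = 170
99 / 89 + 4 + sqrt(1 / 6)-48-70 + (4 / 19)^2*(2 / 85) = -308289347 / 2730965 + sqrt(6) / 6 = -112.48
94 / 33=2.85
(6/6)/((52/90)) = 45/26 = 1.73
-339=-339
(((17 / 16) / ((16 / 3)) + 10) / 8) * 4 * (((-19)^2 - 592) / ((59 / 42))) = -12665961 / 15104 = -838.58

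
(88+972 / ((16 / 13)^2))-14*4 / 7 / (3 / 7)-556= 29761 / 192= 155.01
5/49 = 0.10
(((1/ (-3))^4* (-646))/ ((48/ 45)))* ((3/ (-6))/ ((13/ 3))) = 0.86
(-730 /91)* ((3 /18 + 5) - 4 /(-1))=-20075 /273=-73.53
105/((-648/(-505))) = 17675/216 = 81.83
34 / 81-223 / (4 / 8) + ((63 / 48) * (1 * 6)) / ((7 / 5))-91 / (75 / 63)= -516.40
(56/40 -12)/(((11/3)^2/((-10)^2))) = -78.84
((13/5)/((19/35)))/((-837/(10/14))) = -65/15903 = -0.00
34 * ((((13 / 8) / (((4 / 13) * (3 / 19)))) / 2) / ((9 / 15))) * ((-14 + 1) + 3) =-9476.91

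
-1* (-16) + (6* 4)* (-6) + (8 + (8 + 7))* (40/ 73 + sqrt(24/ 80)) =-8424/ 73 + 23* sqrt(30)/ 10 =-102.80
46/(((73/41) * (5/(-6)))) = -11316/365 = -31.00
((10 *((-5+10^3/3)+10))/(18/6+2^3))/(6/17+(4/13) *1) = 1121575/2409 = 465.58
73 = 73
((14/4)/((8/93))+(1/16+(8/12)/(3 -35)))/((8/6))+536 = 36259/64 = 566.55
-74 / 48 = -37 / 24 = -1.54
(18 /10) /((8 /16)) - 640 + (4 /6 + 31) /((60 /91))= -105907 /180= -588.37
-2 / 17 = -0.12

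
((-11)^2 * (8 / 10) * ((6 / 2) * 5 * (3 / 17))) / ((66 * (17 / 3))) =198 / 289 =0.69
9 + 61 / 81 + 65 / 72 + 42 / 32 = 15511 / 1296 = 11.97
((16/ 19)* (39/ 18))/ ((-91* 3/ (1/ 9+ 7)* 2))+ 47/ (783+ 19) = 0.03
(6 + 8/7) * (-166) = -8300/7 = -1185.71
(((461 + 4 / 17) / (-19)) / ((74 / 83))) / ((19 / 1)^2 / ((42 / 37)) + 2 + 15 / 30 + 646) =-13666863 / 485138894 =-0.03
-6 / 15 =-2 / 5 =-0.40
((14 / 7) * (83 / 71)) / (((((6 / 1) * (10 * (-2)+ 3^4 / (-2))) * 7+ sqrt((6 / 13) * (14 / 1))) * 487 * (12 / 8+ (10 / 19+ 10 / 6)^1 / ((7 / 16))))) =-208372164 / 718245609329641 -12616 * sqrt(273) / 718245609329641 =-0.00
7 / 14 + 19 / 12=25 / 12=2.08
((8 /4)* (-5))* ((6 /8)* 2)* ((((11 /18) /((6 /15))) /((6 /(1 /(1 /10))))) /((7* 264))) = -125 /6048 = -0.02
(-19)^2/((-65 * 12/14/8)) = -10108/195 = -51.84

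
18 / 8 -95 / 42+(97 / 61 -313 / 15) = -164723 / 8540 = -19.29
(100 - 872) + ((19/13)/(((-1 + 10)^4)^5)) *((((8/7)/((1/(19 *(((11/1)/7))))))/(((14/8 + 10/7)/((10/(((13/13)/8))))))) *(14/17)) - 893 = -398149987987127569736805365/239129121914190732586869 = -1665.00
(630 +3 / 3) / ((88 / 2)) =631 / 44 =14.34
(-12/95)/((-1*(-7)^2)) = 0.00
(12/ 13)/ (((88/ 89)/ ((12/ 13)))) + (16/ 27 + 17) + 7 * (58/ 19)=37977659/ 953667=39.82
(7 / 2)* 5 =35 / 2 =17.50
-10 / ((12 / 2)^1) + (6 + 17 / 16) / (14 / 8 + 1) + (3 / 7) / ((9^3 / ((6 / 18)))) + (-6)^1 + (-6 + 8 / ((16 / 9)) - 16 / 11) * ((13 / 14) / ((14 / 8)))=-10477123 / 1571724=-6.67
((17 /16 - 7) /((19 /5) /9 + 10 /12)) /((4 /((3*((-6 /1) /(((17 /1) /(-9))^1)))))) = -346275 /30736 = -11.27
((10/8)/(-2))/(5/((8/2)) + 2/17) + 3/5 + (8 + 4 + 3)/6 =2.64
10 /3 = 3.33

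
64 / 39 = 1.64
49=49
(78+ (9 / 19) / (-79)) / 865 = 117069 / 1298365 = 0.09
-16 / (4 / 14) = -56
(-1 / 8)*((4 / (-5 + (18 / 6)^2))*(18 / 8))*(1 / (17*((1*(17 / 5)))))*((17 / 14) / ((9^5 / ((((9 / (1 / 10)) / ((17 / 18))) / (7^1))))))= -25 / 18352656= -0.00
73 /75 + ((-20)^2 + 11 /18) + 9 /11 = 1991893 /4950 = 402.40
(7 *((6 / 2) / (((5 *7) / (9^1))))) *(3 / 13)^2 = 243 / 845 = 0.29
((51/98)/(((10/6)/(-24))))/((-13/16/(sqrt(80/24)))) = 16.84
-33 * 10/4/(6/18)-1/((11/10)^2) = -60095/242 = -248.33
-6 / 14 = -3 / 7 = -0.43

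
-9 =-9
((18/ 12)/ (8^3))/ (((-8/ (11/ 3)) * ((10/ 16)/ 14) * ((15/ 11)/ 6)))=-847/ 6400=-0.13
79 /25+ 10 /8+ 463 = 46741 /100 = 467.41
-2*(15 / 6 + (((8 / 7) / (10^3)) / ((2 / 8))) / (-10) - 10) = 65629 / 4375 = 15.00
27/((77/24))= 648/77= 8.42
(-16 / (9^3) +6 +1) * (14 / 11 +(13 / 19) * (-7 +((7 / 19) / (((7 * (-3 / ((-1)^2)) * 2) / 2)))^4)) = -39468306431504 / 1608322868361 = -24.54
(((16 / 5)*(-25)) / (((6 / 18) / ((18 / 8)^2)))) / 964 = -1215 / 964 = -1.26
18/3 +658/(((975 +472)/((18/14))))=9528/1447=6.58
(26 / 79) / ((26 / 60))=0.76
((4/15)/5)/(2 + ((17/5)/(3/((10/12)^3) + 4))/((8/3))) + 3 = 3.02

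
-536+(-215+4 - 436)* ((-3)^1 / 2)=869 / 2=434.50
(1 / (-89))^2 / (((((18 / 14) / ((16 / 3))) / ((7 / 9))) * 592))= 49 / 71217711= 0.00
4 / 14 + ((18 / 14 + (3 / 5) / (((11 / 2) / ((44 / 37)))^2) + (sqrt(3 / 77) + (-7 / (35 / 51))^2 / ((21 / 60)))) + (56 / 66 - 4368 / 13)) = -11477861 / 316239 + sqrt(231) / 77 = -36.10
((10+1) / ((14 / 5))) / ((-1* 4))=-55 / 56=-0.98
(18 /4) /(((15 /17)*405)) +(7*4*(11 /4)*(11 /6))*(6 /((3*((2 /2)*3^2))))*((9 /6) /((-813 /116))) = -817231 /121950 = -6.70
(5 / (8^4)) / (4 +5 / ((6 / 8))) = 15 / 131072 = 0.00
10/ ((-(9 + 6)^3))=-2/ 675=-0.00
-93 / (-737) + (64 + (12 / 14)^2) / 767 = 448691 / 2130667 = 0.21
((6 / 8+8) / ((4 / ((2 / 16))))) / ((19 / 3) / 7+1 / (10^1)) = 3675 / 13504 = 0.27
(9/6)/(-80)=-3/160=-0.02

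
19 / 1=19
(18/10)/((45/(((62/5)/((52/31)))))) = 961/3250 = 0.30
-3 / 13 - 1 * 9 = -120 / 13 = -9.23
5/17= 0.29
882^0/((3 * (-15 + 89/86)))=-86/3603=-0.02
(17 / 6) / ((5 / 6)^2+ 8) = 102 / 313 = 0.33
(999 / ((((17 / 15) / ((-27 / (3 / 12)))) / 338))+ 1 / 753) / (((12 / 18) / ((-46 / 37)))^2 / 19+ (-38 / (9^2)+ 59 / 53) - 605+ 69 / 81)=5924355156812070243 / 111112295884660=53318.63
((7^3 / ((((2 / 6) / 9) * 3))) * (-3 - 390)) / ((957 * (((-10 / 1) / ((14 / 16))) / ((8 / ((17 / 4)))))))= 208.80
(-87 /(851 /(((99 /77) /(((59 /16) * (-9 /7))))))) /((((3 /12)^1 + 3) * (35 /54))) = 300672 /22845095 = 0.01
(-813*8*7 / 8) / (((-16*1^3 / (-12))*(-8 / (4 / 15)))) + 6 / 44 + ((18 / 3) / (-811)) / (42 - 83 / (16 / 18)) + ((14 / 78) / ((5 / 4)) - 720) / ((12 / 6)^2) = -14319526355 / 381319224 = -37.55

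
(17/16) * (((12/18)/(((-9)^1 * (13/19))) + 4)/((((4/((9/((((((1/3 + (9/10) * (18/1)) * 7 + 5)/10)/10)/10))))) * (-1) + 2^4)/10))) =36284375/13992914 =2.59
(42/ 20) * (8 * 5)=84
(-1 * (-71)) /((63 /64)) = 4544 /63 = 72.13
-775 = -775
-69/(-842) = 69/842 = 0.08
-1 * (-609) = 609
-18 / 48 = -3 / 8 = -0.38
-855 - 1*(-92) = -763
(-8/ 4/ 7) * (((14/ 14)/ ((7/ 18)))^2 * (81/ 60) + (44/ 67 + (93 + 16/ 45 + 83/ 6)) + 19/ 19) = -34798133/ 1034145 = -33.65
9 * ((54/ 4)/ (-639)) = -27/ 142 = -0.19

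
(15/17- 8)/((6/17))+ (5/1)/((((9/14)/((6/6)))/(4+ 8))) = 439/6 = 73.17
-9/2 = -4.50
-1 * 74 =-74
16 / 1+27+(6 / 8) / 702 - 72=-29.00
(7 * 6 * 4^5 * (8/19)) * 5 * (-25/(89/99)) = -4257792000/1691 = -2517913.66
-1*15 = -15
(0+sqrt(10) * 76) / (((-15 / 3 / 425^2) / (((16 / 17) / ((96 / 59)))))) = -5021960.45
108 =108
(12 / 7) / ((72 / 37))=37 / 42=0.88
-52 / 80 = -13 / 20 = -0.65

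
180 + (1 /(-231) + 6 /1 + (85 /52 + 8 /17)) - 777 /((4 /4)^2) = -120255557 /204204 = -588.90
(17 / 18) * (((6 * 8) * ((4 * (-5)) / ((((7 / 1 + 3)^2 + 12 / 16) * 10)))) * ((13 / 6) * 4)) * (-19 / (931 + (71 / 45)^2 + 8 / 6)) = 1162800 / 7335437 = 0.16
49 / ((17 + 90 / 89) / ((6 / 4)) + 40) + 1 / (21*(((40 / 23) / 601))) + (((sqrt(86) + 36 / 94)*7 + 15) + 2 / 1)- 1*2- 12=6326169643 / 274109640 + 7*sqrt(86)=87.99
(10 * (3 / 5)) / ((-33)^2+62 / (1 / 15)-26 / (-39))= 18 / 6059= 0.00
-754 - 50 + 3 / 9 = -2411 / 3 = -803.67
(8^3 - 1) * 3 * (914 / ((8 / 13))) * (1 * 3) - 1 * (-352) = 27324067 / 4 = 6831016.75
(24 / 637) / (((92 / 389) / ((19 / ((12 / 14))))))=7391 / 2093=3.53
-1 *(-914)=914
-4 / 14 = -2 / 7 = -0.29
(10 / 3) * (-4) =-40 / 3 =-13.33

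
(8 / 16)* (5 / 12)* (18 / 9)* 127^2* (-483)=-12983845 / 4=-3245961.25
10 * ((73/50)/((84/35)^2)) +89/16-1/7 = 4009/504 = 7.95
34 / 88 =17 / 44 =0.39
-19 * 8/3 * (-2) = 304/3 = 101.33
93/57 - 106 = -1983/19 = -104.37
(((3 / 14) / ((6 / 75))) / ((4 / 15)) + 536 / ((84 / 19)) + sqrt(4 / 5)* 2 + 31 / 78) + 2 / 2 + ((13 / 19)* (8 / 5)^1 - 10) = 4* sqrt(5) / 5 + 51361637 / 414960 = 125.56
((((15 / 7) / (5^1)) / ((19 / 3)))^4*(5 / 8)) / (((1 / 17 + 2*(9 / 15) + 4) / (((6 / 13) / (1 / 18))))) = 25095825 / 1212177393154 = 0.00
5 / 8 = 0.62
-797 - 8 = -805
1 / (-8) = -1 / 8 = -0.12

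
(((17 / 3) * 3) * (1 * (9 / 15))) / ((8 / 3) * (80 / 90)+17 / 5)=1377 / 779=1.77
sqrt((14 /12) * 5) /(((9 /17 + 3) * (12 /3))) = 17 * sqrt(210) /1440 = 0.17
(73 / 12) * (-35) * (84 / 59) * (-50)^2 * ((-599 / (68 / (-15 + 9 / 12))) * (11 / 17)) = -4198201940625 / 68204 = -61553603.02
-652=-652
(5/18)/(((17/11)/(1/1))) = 55/306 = 0.18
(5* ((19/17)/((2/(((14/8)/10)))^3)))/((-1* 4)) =-6517/6963200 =-0.00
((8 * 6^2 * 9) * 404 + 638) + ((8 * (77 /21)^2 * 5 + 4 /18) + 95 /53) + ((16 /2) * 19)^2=56786839 /53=1071449.79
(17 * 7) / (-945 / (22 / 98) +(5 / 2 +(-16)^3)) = -2618 / 182667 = -0.01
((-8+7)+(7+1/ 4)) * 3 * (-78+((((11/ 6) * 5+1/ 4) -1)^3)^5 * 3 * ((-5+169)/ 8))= 1189993179254228469418082990510125/ 13695130288521216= 86891701954207733.79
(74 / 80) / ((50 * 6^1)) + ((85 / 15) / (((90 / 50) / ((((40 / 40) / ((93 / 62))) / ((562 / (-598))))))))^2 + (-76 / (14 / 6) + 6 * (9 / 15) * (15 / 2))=-8429831559887 / 14505767388000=-0.58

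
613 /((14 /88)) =26972 /7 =3853.14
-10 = -10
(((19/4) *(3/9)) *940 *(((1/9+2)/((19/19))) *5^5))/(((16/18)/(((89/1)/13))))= 23594734375/312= 75624148.64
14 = 14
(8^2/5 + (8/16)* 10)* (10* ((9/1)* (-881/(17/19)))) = -26815878/17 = -1577404.59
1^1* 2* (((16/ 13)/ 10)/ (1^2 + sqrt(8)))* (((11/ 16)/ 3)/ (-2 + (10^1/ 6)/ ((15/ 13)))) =-0.03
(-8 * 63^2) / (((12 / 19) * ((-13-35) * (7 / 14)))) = 2094.75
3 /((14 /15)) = 45 /14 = 3.21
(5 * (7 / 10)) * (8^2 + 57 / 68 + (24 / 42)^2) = 217129 / 952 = 228.08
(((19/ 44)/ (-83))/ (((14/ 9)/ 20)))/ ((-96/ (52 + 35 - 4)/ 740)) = 52725/ 1232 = 42.80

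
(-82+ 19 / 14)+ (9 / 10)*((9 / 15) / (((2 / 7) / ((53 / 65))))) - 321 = -18204631 / 45500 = -400.10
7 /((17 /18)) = 126 /17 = 7.41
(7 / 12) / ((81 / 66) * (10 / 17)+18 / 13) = 17017 / 61452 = 0.28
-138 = -138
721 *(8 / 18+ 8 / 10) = 40376 / 45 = 897.24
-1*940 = -940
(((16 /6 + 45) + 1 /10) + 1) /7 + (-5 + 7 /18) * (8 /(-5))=1291 /90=14.34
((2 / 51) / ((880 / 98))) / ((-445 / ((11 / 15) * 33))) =-539 / 2269500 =-0.00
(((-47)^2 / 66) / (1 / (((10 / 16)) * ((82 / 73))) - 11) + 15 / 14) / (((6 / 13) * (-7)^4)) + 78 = 39193564393 / 502495686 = 78.00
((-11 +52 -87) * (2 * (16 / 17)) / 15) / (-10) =736 / 1275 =0.58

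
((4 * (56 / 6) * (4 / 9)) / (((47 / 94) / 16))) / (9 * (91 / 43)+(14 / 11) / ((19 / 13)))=18405376 / 690417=26.66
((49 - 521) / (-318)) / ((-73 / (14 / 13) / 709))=-2342536 / 150891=-15.52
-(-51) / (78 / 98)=833 / 13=64.08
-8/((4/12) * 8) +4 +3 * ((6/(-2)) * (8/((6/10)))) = -119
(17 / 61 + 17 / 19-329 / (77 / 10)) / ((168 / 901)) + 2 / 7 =-79451803 / 356972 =-222.57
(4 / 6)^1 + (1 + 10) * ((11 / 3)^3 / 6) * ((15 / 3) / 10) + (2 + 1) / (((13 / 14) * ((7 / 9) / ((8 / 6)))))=216469 / 4212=51.39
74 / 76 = 37 / 38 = 0.97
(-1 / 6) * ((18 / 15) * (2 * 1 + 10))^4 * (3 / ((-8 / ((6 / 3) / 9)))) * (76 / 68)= 7091712 / 10625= 667.46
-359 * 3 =-1077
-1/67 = -0.01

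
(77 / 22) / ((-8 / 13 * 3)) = -91 / 48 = -1.90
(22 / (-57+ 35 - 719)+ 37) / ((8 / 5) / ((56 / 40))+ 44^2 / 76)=38353 / 27612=1.39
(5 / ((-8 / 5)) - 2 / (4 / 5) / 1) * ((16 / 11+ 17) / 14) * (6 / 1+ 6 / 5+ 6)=-783 / 8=-97.88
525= 525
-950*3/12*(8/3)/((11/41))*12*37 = -11529200/11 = -1048109.09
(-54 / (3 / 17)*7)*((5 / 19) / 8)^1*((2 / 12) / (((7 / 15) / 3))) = -11475 / 152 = -75.49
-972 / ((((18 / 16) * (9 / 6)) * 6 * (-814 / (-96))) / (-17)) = 78336 / 407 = 192.47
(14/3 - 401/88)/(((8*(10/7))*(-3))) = -203/63360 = -0.00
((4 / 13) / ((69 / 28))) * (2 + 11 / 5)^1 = 784 / 1495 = 0.52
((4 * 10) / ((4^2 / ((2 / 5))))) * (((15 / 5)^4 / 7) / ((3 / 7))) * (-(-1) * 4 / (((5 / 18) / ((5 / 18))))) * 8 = 864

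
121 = 121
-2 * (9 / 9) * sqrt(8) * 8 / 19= -32 * sqrt(2) / 19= -2.38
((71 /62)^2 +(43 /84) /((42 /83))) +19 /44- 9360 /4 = -2337.25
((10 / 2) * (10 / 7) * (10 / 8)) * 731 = 91375 / 14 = 6526.79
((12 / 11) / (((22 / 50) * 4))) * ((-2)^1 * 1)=-150 / 121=-1.24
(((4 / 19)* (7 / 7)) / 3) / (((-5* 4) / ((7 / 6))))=-7 / 1710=-0.00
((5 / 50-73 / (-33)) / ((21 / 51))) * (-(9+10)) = -35207 / 330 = -106.69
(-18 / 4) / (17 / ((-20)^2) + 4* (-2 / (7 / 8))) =12600 / 25481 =0.49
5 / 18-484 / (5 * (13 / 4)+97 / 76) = -2023 / 74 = -27.34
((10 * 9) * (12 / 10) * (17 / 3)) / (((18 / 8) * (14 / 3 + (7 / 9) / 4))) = 9792 / 175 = 55.95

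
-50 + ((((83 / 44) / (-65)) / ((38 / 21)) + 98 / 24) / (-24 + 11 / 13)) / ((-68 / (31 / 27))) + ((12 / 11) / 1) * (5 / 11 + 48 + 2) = 109865478463 / 21780174240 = 5.04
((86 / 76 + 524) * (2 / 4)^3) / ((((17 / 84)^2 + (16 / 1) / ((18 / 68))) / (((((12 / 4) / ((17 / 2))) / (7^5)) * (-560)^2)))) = 1379289600 / 192992177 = 7.15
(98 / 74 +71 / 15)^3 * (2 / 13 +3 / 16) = 337257401111 / 4444800750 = 75.88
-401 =-401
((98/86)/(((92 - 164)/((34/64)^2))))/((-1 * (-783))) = -14161/2482348032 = -0.00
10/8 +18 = 77/4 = 19.25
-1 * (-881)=881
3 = 3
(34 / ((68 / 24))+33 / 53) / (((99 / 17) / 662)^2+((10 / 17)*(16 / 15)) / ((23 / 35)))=5846406791076 / 442276627537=13.22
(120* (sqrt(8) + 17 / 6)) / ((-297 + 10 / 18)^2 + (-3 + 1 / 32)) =0.01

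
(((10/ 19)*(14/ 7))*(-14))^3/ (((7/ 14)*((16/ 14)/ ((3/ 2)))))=-57624000/ 6859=-8401.22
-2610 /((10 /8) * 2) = -1044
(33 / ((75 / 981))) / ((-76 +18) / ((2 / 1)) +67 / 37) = -399267 / 25150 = -15.88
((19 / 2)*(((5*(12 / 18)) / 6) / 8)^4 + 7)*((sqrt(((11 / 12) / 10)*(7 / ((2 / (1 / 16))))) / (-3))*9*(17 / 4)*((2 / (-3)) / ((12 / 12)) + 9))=-31980898015*sqrt(1155) / 10319560704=-105.32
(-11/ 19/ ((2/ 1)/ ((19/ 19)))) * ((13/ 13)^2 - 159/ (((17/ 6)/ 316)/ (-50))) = -256664.69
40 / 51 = 0.78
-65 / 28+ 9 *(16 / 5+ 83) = 108287 / 140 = 773.48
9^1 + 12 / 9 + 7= 52 / 3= 17.33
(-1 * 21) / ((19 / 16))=-336 / 19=-17.68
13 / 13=1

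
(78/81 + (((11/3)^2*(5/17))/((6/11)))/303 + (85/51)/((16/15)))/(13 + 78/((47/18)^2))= 12531615029/120138050448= 0.10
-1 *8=-8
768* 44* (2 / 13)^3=270336 / 2197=123.05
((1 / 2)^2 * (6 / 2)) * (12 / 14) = 9 / 14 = 0.64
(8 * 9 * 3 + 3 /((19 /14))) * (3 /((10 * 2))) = 6219 /190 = 32.73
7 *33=231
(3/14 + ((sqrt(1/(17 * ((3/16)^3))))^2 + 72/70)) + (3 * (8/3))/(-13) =3989449/417690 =9.55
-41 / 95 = -0.43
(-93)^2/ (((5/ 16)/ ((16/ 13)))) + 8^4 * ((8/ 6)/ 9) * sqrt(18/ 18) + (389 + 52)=61620803/ 1755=35111.57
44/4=11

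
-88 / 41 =-2.15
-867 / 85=-51 / 5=-10.20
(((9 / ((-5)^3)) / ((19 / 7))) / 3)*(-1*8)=168 / 2375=0.07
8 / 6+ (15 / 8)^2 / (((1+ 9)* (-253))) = 129401 / 97152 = 1.33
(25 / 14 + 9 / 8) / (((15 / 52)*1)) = 2119 / 210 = 10.09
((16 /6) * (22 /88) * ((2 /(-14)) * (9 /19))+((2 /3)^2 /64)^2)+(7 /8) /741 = -1573343 /35852544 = -0.04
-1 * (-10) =10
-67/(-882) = 67/882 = 0.08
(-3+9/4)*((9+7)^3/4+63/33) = -33855/44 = -769.43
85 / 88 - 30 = -2555 / 88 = -29.03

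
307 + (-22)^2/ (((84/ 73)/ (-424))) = -3738745/ 21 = -178035.48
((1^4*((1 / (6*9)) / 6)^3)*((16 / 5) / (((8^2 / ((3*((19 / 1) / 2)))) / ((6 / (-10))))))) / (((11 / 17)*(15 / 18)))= -323 / 6928416000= -0.00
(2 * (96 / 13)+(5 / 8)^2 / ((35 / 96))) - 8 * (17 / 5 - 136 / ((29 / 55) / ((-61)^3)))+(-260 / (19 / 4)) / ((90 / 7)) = -2113579592927503 / 4512690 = -468363568.72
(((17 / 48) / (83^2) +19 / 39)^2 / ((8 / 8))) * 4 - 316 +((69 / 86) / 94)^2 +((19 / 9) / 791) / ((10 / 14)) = -3358748225129598403074071 / 10661115106540121520960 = -315.05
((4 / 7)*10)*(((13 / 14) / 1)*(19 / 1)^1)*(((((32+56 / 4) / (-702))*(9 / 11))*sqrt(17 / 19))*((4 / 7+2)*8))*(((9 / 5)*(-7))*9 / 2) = 5963.44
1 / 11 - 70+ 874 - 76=8009 / 11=728.09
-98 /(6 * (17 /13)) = -12.49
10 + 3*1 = 13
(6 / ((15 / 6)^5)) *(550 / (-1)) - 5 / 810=-684413 / 20250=-33.80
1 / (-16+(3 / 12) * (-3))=-4 / 67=-0.06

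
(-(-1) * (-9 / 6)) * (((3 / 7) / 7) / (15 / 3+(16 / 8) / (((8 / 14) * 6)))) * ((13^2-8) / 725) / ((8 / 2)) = -621 / 680050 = -0.00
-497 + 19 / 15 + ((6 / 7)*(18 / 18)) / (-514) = -13377409 / 26985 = -495.74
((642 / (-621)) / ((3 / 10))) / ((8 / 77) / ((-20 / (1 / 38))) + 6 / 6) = -7827050 / 2270997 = -3.45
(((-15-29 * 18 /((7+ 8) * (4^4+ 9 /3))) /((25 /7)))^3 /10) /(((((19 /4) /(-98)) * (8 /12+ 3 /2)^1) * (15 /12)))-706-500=-701335357961735754 /610902880859375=-1148.03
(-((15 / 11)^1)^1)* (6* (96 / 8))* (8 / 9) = -87.27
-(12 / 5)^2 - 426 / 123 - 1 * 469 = -490179 / 1025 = -478.22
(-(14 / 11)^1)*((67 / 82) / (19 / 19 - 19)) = 469 / 8118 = 0.06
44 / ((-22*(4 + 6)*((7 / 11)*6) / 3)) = -11 / 70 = -0.16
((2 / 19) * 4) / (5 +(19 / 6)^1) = 48 / 931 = 0.05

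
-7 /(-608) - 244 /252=-36647 /38304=-0.96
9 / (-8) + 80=631 / 8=78.88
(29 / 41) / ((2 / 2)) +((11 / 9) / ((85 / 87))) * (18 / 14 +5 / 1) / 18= 753623 / 658665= 1.14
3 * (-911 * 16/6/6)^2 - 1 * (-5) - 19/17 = 491808.92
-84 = -84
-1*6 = -6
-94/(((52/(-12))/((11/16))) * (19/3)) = 4653/1976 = 2.35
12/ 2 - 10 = -4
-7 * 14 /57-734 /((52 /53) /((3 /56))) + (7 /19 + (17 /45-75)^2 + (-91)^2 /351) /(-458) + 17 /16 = -339601962949 /6414244200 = -52.94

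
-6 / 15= -2 / 5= -0.40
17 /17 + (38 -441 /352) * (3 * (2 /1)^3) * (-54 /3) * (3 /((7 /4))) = -2095393 /77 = -27212.90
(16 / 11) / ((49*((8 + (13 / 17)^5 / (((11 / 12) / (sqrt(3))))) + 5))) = 354814926479024 / 155162285822179909-598929759168*sqrt(3) / 11935560447859993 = 0.00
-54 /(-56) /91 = 0.01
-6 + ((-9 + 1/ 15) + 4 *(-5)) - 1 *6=-40.93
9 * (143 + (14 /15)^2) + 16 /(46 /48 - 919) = 713220643 /550825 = 1294.82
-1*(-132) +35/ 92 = 12179/ 92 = 132.38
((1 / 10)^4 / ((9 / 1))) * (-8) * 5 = -1 / 2250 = -0.00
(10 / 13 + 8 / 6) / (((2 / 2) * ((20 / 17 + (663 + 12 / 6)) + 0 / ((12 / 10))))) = 1394 / 441675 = 0.00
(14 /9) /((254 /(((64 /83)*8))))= 3584 /94869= 0.04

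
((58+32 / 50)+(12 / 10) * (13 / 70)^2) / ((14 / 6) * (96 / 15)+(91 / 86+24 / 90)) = 30910421 / 8563975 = 3.61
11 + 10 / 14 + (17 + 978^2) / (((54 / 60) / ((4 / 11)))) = 267828398 / 693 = 386476.76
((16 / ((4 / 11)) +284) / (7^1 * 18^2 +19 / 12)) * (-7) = -27552 / 27235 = -1.01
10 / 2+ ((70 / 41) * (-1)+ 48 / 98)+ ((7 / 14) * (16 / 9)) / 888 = 7593410 / 2006991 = 3.78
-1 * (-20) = 20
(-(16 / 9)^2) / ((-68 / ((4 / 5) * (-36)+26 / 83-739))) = -6794816 / 190485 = -35.67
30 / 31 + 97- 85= 402 / 31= 12.97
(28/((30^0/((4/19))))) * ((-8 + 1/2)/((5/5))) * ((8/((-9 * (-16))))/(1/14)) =-34.39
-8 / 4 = -2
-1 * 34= -34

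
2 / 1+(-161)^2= 25923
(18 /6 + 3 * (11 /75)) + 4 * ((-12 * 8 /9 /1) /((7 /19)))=-58994 /525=-112.37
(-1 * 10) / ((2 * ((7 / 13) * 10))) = -13 / 14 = -0.93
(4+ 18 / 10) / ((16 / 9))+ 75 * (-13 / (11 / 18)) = -1401129 / 880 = -1592.19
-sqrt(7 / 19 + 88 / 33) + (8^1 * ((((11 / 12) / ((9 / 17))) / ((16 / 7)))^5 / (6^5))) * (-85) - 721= -10797752279675810202481 / 14975624970497949696 - sqrt(9861) / 57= -722.76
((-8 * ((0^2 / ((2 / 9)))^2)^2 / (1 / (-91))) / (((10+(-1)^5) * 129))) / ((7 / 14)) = 0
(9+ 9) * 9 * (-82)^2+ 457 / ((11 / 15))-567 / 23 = 275741292 / 253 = 1089886.53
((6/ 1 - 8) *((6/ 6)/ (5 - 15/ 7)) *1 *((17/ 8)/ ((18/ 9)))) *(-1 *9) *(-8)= -1071/ 20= -53.55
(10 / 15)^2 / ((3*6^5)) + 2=2.00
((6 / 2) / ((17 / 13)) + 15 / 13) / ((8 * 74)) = 0.01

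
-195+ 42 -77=-230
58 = 58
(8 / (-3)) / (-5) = 8 / 15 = 0.53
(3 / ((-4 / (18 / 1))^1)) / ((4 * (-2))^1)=27 / 16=1.69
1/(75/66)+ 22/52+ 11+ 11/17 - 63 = -553051/11050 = -50.05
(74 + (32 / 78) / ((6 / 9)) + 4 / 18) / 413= 8756 / 48321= 0.18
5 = 5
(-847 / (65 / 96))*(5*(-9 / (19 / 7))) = 5122656 / 247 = 20739.50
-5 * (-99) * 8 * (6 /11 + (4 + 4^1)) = 33840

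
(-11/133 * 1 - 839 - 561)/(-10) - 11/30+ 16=62101/399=155.64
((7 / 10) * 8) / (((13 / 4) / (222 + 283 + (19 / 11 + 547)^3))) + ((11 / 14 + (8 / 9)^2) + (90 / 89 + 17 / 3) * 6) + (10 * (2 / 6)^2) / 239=594111650666366457743 / 2086855480710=284692282.79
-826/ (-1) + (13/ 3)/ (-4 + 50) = 114001/ 138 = 826.09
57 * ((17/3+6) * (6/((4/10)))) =9975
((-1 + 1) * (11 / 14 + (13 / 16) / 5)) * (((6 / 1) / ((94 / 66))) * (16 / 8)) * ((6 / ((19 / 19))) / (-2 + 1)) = 0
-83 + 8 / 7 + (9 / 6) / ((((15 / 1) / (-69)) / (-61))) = 23733 / 70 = 339.04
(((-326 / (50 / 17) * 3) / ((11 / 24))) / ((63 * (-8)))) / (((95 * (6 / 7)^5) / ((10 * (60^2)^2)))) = 2661268400 / 627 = 4244447.21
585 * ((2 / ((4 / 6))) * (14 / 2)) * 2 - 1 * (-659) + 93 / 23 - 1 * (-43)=581349 / 23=25276.04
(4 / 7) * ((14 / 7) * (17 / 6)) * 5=340 / 21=16.19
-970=-970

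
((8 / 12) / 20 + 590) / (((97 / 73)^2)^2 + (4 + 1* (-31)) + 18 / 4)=-502677263941 / 16512934245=-30.44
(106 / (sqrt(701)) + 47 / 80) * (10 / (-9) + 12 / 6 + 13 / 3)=2209 / 720 + 4982 * sqrt(701) / 6309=23.98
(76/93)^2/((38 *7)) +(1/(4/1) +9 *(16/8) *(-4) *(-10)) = 174424991/242172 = 720.25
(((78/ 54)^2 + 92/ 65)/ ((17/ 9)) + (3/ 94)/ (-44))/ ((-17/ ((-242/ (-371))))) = -119783081/ 1684563660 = -0.07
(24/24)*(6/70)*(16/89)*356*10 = 54.86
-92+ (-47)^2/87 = -66.61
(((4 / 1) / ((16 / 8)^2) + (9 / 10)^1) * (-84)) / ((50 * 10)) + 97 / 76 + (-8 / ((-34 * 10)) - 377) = -303635629 / 807500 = -376.02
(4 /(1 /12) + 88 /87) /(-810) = -2132 /35235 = -0.06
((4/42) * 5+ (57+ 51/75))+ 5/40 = 244781/4200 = 58.28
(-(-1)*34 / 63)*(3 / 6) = 17 / 63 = 0.27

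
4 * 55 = 220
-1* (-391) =391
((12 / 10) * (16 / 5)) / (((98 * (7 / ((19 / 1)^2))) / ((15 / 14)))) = 25992 / 12005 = 2.17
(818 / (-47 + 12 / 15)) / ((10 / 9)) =-15.94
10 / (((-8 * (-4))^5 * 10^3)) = 1 / 3355443200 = 0.00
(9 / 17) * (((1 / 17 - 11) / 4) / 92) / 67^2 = -837 / 238707064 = -0.00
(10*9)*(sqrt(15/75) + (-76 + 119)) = 3910.25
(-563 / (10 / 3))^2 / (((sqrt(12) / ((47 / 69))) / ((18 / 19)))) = 134077887 * sqrt(3) / 43700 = 5314.18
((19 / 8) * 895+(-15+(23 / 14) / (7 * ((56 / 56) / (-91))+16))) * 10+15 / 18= 5319245 / 252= 21108.12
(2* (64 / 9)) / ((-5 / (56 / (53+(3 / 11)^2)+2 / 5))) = -2990336 / 722475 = -4.14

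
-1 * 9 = -9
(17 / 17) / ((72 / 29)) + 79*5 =28469 / 72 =395.40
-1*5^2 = -25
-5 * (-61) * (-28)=-8540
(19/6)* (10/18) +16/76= 2021/1026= 1.97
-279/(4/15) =-4185/4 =-1046.25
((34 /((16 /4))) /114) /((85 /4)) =1 /285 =0.00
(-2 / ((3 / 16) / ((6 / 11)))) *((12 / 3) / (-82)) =128 / 451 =0.28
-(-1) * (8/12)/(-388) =-1/582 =-0.00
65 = 65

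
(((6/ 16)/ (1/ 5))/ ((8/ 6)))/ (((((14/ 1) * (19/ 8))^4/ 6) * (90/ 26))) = 624/ 312900721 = 0.00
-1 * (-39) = 39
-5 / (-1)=5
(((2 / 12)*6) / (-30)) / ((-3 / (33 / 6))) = 11 / 180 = 0.06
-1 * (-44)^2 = -1936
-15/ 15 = -1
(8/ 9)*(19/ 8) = 2.11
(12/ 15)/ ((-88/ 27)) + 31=3383/ 110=30.75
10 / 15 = 2 / 3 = 0.67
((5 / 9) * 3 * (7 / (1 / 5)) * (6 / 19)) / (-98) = -25 / 133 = -0.19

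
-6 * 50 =-300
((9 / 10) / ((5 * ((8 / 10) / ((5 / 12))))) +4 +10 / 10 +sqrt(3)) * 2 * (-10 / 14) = -815 / 112-10 * sqrt(3) / 7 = -9.75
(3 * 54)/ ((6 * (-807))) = -9/ 269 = -0.03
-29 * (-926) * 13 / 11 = 349102 / 11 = 31736.55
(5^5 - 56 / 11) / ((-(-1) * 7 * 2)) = 34319 / 154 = 222.85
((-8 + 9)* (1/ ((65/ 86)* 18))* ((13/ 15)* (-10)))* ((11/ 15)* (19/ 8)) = -8987/ 8100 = -1.11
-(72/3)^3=-13824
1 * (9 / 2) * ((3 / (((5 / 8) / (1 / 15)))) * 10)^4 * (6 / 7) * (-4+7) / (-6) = -884736 / 4375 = -202.23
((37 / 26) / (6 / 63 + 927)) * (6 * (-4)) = -9324 / 253097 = -0.04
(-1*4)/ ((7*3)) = -4/ 21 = -0.19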